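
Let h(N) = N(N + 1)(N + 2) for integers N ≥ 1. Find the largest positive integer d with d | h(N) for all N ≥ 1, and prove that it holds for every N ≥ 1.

Computing the first values: h(1) = 6 and h(2) = 24; gcd(6, 24) = 6, so d ≤ 6.
We prove 6 | N(N + 1)(N + 2) for all N ≥ 1 by induction on N.
Base case (N = 1): h(1) = 6 = 6·(1), so 6 | h(1).
For the inductive step, assume it holds for an arbitrary p ≥ 1, i.e. 6 | h(p). Then
h(p+1) − h(p) = (p+1)·(p+2)·(p+3) − p·(p+1)·(p+2) = (p+1)·(p+2)·[(p+3) − p] = 3·(p+1)·(p+2). The product of 2 consecutive integers is divisible by (2)! = 2, so h(p+1) − h(p) is divisible by 3·2 = 6. By the inductive hypothesis 6 | h(p), hence 6 | h(p+1).
By induction, the statement is established for all N ≥ 1.
Therefore the largest such d is 6.

d = 6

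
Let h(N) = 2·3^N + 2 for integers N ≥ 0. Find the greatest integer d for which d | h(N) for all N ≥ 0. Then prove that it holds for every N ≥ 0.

d = 4

Computing the first values: h(0) = 4 and h(1) = 8; gcd(4, 8) = 4, so d ≤ 4.
We prove 4 | 2·3^N + 2 for all N ≥ 0 by induction on N.
For the base case N = 0: h(0) = 4 = 4·(1), so 4 | h(0).
Inductive step: suppose the statement holds for some i ≥ 0, i.e. 4 | h(i). Then
h(i+1) = 2·3^(i+1) + 2 = 3·(2·3^i + 2) - 4 = 3·h(i) - 4. The first term is divisible by 4 by the inductive hypothesis, and -4 is divisible by 4. Hence 4 | h(i+1).
Hence, by induction on N, the claim holds for every N ≥ 0.
Therefore the largest such d is 4.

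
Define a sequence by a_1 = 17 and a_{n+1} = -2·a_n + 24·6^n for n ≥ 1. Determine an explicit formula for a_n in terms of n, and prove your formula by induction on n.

Computing the first terms: a_1 = 17, a_2 = 110, a_3 = 644. This suggests a_n = -(-2)^(n - 1) + 3·6^n.
Base step (n = 1): the formula gives 17 = 17 = a_1.
Inductive step: assume the claim holds for n = p, so a_p = -(-2)^(p - 1) + 3·6^p.
Then a_{p+1} = -2·a_p + 24·6^p = -2·(-(-2)^(p - 1) + 3·6^p) + 24·6^p = -(-2)^p + 3·6^(p + 1) = -(-2)^((p+1) - 1) + 3·6^(p+1),
which is the claimed formula at n = p+1.
By the principle of mathematical induction, the result holds for all n ≥ 1.

a_n = -(-2)^(n - 1) + 3·6^n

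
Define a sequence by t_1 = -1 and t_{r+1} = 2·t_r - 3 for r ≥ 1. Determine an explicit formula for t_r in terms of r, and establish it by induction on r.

Computing the first terms: t_1 = -1, t_2 = -5, t_3 = -13. This suggests t_r = -2^(r + 1) + 3.
For the base case r = 1: the formula gives -1 = -1 = t_1.
Suppose the result is true for r = k, so t_k = -2^(k + 1) + 3.
Then t_{k+1} = 2·t_k - 3 = 2·(-2^(k + 1) + 3) - 3 = -2^(k + 2) + 3 = -2^((k+1) + 1) + 3,
which is the claimed formula at r = k+1.
By induction, the statement is established for all r ≥ 1.

t_r = -2^(r + 1) + 3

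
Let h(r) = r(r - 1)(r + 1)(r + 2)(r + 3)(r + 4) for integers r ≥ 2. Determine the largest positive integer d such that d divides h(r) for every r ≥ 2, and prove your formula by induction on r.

Computing the first values: h(2) = 720 and h(3) = 5040; gcd(720, 5040) = 720, so d ≤ 720.
We prove 720 | r(r - 1)(r + 1)(r + 2)(r + 3)(r + 4) for all r ≥ 2 by induction on r.
Base case (r = 2): h(2) = 720 = 720·(1), so 720 | h(2).
For the inductive step, assume it holds for an arbitrary j ≥ 2, i.e. 720 | h(j). Then
h(j+1) − h(j) = j·(j+1)·(j+2)·(j+3)·(j+4)·(j+5) − (j-1)·j·(j+1)·(j+2)·(j+3)·(j+4) = j·(j+1)·(j+2)·(j+3)·(j+4)·[(j+5) − (j-1)] = 6·j·(j+1)·(j+2)·(j+3)·(j+4). The product of 5 consecutive integers is divisible by (5)! = 120, so h(j+1) − h(j) is divisible by 6·120 = 720. By the inductive hypothesis 720 | h(j), hence 720 | h(j+1).
Hence, by induction on r, the claim holds for every r ≥ 2.
Therefore the largest such d is 720.

d = 720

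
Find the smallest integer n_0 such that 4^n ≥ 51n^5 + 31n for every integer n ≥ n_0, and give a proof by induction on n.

n_0 = 12

At n = 11: 4194304 < 8213942, so the inequality fails and n_0 ≥ 12. We prove 4^n ≥ 51n^5 + 31n for all n ≥ 12.
For the base case n = 12: 4^n = 16777216 and 51n^5 + 31n = 12690804, so 16777216 ≥ 12690804.
Suppose the result is true for n = r, so 4^r ≥ 51r^5 + 31r.
Then 4^(r + 1) = 4·(4^r) ≥ 4·(51r^5 + 31r).
Also, for r ≥ 12 we have 4·(51r^5 + 31r) ≥ 51(r+1)^5 + 31(r+1), since 4·(51r^5 + 31r) − (51(r+1)^5 + 31(r+1)) = 153r^5 - 255r^4 - 510r^3 - 510r^2 - 162r - 82, which is nonnegative for all r ≥ 12.
Combining, 4^(r + 1) ≥ 51(r+1)^5 + 31(r+1).
This completes the induction.
Hence the smallest such n_0 is 12.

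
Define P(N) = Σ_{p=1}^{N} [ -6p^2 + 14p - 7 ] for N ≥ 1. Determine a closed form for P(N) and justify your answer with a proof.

P(N) = -N(2N^2 - 4N + 1)

We claim P(N) = -N(2N^2 - 4N + 1) for all N ≥ 1.
Base step (N = 1): P(1) = 1, and the closed form gives 1. They agree.
Suppose the result is true for N = p, so P(p) = p(-2p^2 + 4p - 1).
Then P(p+1) = P(p) + (-6p^2 + 2p + 1) = (p(-2p^2 + 4p - 1)) + (-6p^2 + 2p + 1).
Simplifying, P(p+1) = -(p + 1)(2p^2 - 1) = -(p+1)(2(p+1)^2 - 4(p+1) + 1),
which is the closed form with N = p+1.
This completes the induction.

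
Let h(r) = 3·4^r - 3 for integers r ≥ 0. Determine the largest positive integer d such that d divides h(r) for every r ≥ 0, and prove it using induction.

d = 9

Computing the first values: h(0) = 0 and h(1) = 9; gcd(0, 9) = 9, so d ≤ 9.
We prove 9 | 3·4^r - 3 for all r ≥ 0 by induction on r.
Base step (r = 0): h(0) = 0 = 9·(0), so 9 | h(0).
Inductive step: suppose the statement holds for some p ≥ 0, i.e. 9 | h(p). Then
h(p+1) = 3·4^(p+1) - 3 = 4·(3·4^p - 3) + 9 = 4·h(p) + 9. The first term is divisible by 9 by the inductive hypothesis, and 9 is divisible by 9. Hence 9 | h(p+1).
By induction, the statement is established for all r ≥ 0.
Therefore the largest such d is 9.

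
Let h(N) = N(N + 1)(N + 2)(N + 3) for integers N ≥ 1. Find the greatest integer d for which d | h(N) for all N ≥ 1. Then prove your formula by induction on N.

Computing the first values: h(1) = 24 and h(2) = 120; gcd(24, 120) = 24, so d ≤ 24.
We prove 24 | N(N + 1)(N + 2)(N + 3) for all N ≥ 1 by induction on N.
Base case (N = 1): h(1) = 24 = 24·(1), so 24 | h(1).
Suppose the result is true for N = i, i.e. 24 | h(i). Then
h(i+1) − h(i) = (i+1)·(i+2)·(i+3)·(i+4) − i·(i+1)·(i+2)·(i+3) = (i+1)·(i+2)·(i+3)·[(i+4) − i] = 4·(i+1)·(i+2)·(i+3). The product of 3 consecutive integers is divisible by (3)! = 6, so h(i+1) − h(i) is divisible by 4·6 = 24. By the inductive hypothesis 24 | h(i), hence 24 | h(i+1).
By induction, the statement is established for all N ≥ 1.
Therefore the largest such d is 24.

d = 24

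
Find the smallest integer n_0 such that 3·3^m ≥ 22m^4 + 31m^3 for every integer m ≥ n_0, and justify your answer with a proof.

n_0 = 11

At m = 10: 177147 < 251000, so the inequality fails and n_0 ≥ 11. We prove 3·3^m ≥ 22m^4 + 31m^3 for all m ≥ 11.
Base case (m = 11): 3·3^m = 531441 and 22m^4 + 31m^3 = 363363, so 531441 ≥ 363363.
Inductive step: assume the claim holds for m = i, so 3·3^i ≥ 22i^4 + 31i^3.
Then 3·3^(i + 1) = 3·(3·3^i) ≥ 3·(22i^4 + 31i^3).
Also, for i ≥ 11 we have 3·(22i^4 + 31i^3) ≥ 22(i+1)^4 + 31(i+1)^3, since 3·(22i^4 + 31i^3) − (22(i+1)^4 + 31(i+1)^3) = 44i^4 - 26i^3 - 225i^2 - 181i - 53, which is nonnegative for all i ≥ 11.
Combining, 3·3^(i + 1) ≥ 22(i+1)^4 + 31(i+1)^3.
By induction, the statement is established for all m ≥ 11.
Hence the smallest such n_0 is 11.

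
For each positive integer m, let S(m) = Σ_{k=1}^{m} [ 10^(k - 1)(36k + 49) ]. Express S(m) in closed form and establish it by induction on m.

S(m) = 10^m(4m + 5) - 5

We claim S(m) = 10^m(4m + 5) - 5 for all m ≥ 1.
For the base case m = 1: S(1) = 85, and the closed form gives 85. They agree.
For the inductive step, assume it holds for an arbitrary k ≥ 1, so S(k) = 10^k(4k + 5) - 5.
Then S(k+1) = S(k) + (10^k(36k + 85)) = (10^k(4k + 5) - 5) + (10^k(36k + 85)).
Simplifying, S(k+1) = 40·10^k·k + 90·10^k - 5 = 10^(k+1)(4(k+1) + 5) - 5,
which is the closed form with m = k+1.
By the principle of mathematical induction, the result holds for all m ≥ 1.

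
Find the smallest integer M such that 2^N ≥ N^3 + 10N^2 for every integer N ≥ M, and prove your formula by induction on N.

M = 12

At N = 11: 2048 < 2541, so the inequality fails and M ≥ 12. We prove 2^N ≥ N^3 + 10N^2 for all N ≥ 12.
When N = 12: 2^N = 4096 and N^3 + 10N^2 = 3168, so 4096 ≥ 3168.
For the inductive step, assume it holds for an arbitrary r ≥ 12, so 2^r ≥ r^3 + 10r^2.
Then 2^(r + 1) = 2·(2^r) ≥ 2·(r^3 + 10r^2).
Also, for r ≥ 12 we have 2·(r^3 + 10r^2) ≥ (r+1)^3 + 10(r+1)^2, since 2·(r^3 + 10r^2) − ((r+1)^3 + 10(r+1)^2) = r^3 + 7r^2 - 23r - 11, which is nonnegative for all r ≥ 12.
Combining, 2^(r + 1) ≥ (r+1)^3 + 10(r+1)^2.
By induction, the statement is established for all N ≥ 12.
Hence the smallest such M is 12.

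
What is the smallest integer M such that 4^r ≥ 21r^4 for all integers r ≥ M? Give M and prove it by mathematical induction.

M = 9

At r = 8: 65536 < 86016, so the inequality fails and M ≥ 9. We prove 4^r ≥ 21r^4 for all r ≥ 9.
When r = 9: 4^r = 262144 and 21r^4 = 137781, so 262144 ≥ 137781.
For the inductive step, assume it holds for an arbitrary m ≥ 9, so 4^m ≥ 21m^4.
Then 4^(m + 1) = 4·(4^m) ≥ 4·(21m^4).
Also, for m ≥ 9 we have 4·(21m^4) ≥ 21(m+1)^4, since 4 ≥ (1 + 1/m)^4 for all m ≥ 9.
Combining, 4^(m + 1) ≥ 21(m+1)^4.
By the principle of mathematical induction, the result holds for all r ≥ 9.
Hence the smallest such M is 9.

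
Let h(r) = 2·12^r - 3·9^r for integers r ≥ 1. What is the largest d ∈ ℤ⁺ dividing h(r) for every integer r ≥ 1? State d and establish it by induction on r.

Computing the first values: h(1) = -3 and h(2) = 45; gcd(-3, 45) = 3, so d ≤ 3.
We prove 3 | 2·12^r - 3·9^r for all r ≥ 1 by induction on r.
For the base case r = 1: h(1) = -3 = 3·(-1), so 3 | h(1).
Inductive step: suppose the statement holds for some j ≥ 1, i.e. 3 | h(j). Then
h(j+1) − 12·h(j) = (2·12^(j+1) - 3·9^(j+1)) − 12·(2·12^j - 3·9^j) = (-3)·9^j·(9 − 12) = (9)·9^j. Since 3 | h(j) by the inductive hypothesis, 3 | 12·h(j); and 3 | 9 since 9 = 3·3. Therefore 3 | h(j+1).
This completes the induction.
Therefore the largest such d is 3.

d = 3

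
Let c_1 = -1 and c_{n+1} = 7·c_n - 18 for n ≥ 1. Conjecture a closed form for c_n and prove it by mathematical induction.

c_n = -4·7^(n - 1) + 3

Computing the first terms: c_1 = -1, c_2 = -25, c_3 = -193. This suggests c_n = -4·7^(n - 1) + 3.
When n = 1: the formula gives -1 = -1 = c_1.
Suppose the result is true for n = r, so c_r = -4·7^(r - 1) + 3.
Then c_{r+1} = 7·c_r - 18 = 7·(-4·7^(r - 1) + 3) - 18 = -4·7^r + 3 = -4·7^((r+1) - 1) + 3,
which is the claimed formula at n = r+1.
This completes the induction.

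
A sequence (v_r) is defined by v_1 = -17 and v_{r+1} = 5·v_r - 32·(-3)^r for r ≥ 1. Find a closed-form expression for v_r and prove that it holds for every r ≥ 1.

v_r = 4(-3)^r - 5^r

Computing the first terms: v_1 = -17, v_2 = 11, v_3 = -233. This suggests v_r = 4(-3)^r - 5^r.
When r = 1: the formula gives -17 = -17 = v_1.
Inductive step: assume the claim holds for r = p, so v_p = 4(-3)^p - 5^p.
Then v_{p+1} = 5·v_p - 32·(-3)^p = 5·(4(-3)^p - 5^p) - 32·(-3)^p = 4(-3)^(p + 1) - 5^(p + 1),
which is the claimed formula at r = p+1.
This completes the induction.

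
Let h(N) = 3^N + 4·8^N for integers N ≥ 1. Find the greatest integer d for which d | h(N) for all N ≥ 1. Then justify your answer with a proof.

d = 5

Computing the first values: h(1) = 35 and h(2) = 265; gcd(35, 265) = 5, so d ≤ 5.
We prove 5 | 3^N + 4·8^N for all N ≥ 1 by induction on N.
Base case (N = 1): h(1) = 35 = 5·(7), so 5 | h(1).
Inductive step: assume the claim holds for N = m, i.e. 5 | h(m). Then
h(m+1) − 8·h(m) = (3^(m+1) + 4·8^(m+1)) − 8·(3^m + 4·8^m) = (1)·3^m·(3 − 8) = (-5)·3^m. Since 5 | h(m) by the inductive hypothesis, 5 | 8·h(m); and 5 | -5 since -5 = 5·-1. Therefore 5 | h(m+1).
By the principle of mathematical induction, the result holds for all N ≥ 1.
Therefore the largest such d is 5.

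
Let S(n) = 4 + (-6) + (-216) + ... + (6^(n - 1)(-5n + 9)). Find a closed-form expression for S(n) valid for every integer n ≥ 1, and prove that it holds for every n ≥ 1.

S(n) = 6^n(-n + 2) - 2

We claim S(n) = 6^n(-n + 2) - 2 for all n ≥ 1.
Base case (n = 1): S(1) = 4, and the closed form gives 4. They agree.
Suppose the result is true for n = p, so S(p) = 6^p(-p + 2) - 2.
Then S(p+1) = S(p) + (6^p(-5p + 4)) = (6^p(-p + 2) - 2) + (6^p(-5p + 4)).
Simplifying, S(p+1) = -6·6^p·p + 6·6^p - 2 = 6^(p+1)(-(p+1) + 2) - 2,
which is the closed form with n = p+1.
By the principle of mathematical induction, the result holds for all n ≥ 1.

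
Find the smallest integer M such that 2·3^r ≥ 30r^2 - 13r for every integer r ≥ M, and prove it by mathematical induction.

M = 6

At r = 5: 486 < 685, so the inequality fails and M ≥ 6. We prove 2·3^r ≥ 30r^2 - 13r for all r ≥ 6.
Base step (r = 6): 2·3^r = 1458 and 30r^2 - 13r = 1002, so 1458 ≥ 1002.
Inductive step: suppose the statement holds for some j ≥ 6, so 2·3^j ≥ 30j^2 - 13j.
Then 2·3^(j + 1) = 3·(2·3^j) ≥ 3·(30j^2 - 13j).
Also, for j ≥ 6 we have 3·(30j^2 - 13j) ≥ 30(j+1)^2 - 13(j+1), since 3·(30j^2 - 13j) − (30(j+1)^2 - 13(j+1)) = 60j^2 - 86j - 17, which is nonnegative for all j ≥ 6.
Combining, 2·3^(j + 1) ≥ 30(j+1)^2 - 13(j+1).
By induction, the statement is established for all r ≥ 6.
Hence the smallest such M is 6.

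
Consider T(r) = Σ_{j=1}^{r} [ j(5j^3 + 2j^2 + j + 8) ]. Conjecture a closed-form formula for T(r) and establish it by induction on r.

We claim T(r) = r(r + 1)(r^3 + 2r^2 + r + 4) for all r ≥ 1.
Base case (r = 1): T(1) = 16, and the closed form gives 16. They agree.
Inductive step: assume the claim holds for r = j, so T(j) = j(j^4 + 3j^3 + 3j^2 + 5j + 4).
Then T(j+1) = T(j) + ((j + 1)(j + 5(j + 1)^3 + 2(j + 1)^2 + 9)) = (j(j^4 + 3j^3 + 3j^2 + 5j + 4)) + ((j + 1)(j + 5(j + 1)^3 + 2(j + 1)^2 + 9)).
Simplifying, T(j+1) = (j + 1)(j + 2)(j^3 + 5j^2 + 8j + 8) = (j+1)((j+1) + 1)((j+1)^3 + 2(j+1)^2 + (j+1) + 4),
which is the closed form with r = j+1.
Hence, by induction on r, the claim holds for every r ≥ 1.

T(r) = r(r + 1)(r^3 + 2r^2 + r + 4)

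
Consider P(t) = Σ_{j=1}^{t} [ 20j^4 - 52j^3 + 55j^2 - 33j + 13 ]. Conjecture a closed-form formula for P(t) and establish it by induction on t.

P(t) = t(4t^4 - 3t^3 - t^2 - 2t + 5)

We claim P(t) = t(4t^4 - 3t^3 - t^2 - 2t + 5) for all t ≥ 1.
Base case (t = 1): P(1) = 3, and the closed form gives 3. They agree.
Inductive step: assume the claim holds for t = j, so P(j) = j(4j^4 - 3j^3 - j^2 - 2j + 5).
Then P(j+1) = P(j) + (20j^4 + 28j^3 + 19j^2 + j + 3) = (j(4j^4 - 3j^3 - j^2 - 2j + 5)) + (20j^4 + 28j^3 + 19j^2 + j + 3).
Simplifying, P(j+1) = (j + 1)(4j^4 + 13j^3 + 14j^2 + 3j + 3) = (j+1)(4(j+1)^4 - 3(j+1)^3 - (j+1)^2 - 2(j+1) + 5),
which is the closed form with t = j+1.
By induction, the statement is established for all t ≥ 1.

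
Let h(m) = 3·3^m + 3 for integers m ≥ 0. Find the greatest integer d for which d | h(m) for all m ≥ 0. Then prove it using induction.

d = 6

Computing the first values: h(0) = 6 and h(1) = 12; gcd(6, 12) = 6, so d ≤ 6.
We prove 6 | 3·3^m + 3 for all m ≥ 0 by induction on m.
For the base case m = 0: h(0) = 6 = 6·(1), so 6 | h(0).
For the inductive step, assume it holds for an arbitrary p ≥ 0, i.e. 6 | h(p). Then
h(p+1) = 3·3^(p+1) + 3 = 3·(3·3^p + 3) - 6 = 3·h(p) - 6. The first term is divisible by 6 by the inductive hypothesis, and -6 is divisible by 6. Hence 6 | h(p+1).
By induction, the statement is established for all m ≥ 0.
Therefore the largest such d is 6.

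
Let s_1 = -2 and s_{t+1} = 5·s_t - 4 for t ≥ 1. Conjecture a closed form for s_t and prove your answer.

Computing the first terms: s_1 = -2, s_2 = -14, s_3 = -74. This suggests s_t = -3·5^(t - 1) + 1.
Base case (t = 1): the formula gives -2 = -2 = s_1.
Inductive step: suppose the statement holds for some m ≥ 1, so s_m = -3·5^(m - 1) + 1.
Then s_{m+1} = 5·s_m - 4 = 5·(-3·5^(m - 1) + 1) - 4 = -3·5^m + 1 = -3·5^((m+1) - 1) + 1,
which is the claimed formula at t = m+1.
Hence, by induction on t, the claim holds for every t ≥ 1.

s_t = -3·5^(t - 1) + 1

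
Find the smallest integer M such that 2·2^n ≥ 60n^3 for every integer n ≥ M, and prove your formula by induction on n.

M = 18

At n = 17: 262144 < 294780, so the inequality fails and M ≥ 18. We prove 2·2^n ≥ 60n^3 for all n ≥ 18.
For the base case n = 18: 2·2^n = 524288 and 60n^3 = 349920, so 524288 ≥ 349920.
Inductive step: suppose the statement holds for some j ≥ 18, so 2·2^j ≥ 60j^3.
Then 2·2^(j + 1) = 2·(2·2^j) ≥ 2·(60j^3).
Also, for j ≥ 18 we have 2·(60j^3) ≥ 60(j+1)^3, since 2 ≥ (1 + 1/j)^3 for all j ≥ 18.
Combining, 2·2^(j + 1) ≥ 60(j+1)^3.
By the principle of mathematical induction, the result holds for all n ≥ 18.
Hence the smallest such M is 18.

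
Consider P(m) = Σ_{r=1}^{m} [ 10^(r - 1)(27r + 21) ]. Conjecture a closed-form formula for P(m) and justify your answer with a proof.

We claim P(m) = 10^m(3m + 2) - 2 for all m ≥ 1.
Base case (m = 1): P(1) = 48, and the closed form gives 48. They agree.
For the inductive step, assume it holds for an arbitrary r ≥ 1, so P(r) = 10^r(3r + 2) - 2.
Then P(r+1) = P(r) + (10^r(27r + 48)) = (10^r(3r + 2) - 2) + (10^r(27r + 48)).
Simplifying, P(r+1) = 30·10^r·r + 50·10^r - 2 = 10^(r+1)(3(r+1) + 2) - 2,
which is the closed form with m = r+1.
By induction, the statement is established for all m ≥ 1.

P(m) = 10^m(3m + 2) - 2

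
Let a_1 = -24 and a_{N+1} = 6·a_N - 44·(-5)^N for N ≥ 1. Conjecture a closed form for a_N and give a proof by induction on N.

Computing the first terms: a_1 = -24, a_2 = 76, a_3 = -644. This suggests a_N = 4(-5)^N - 4·6^(N - 1).
Base step (N = 1): the formula gives -24 = -24 = a_1.
For the inductive step, assume it holds for an arbitrary r ≥ 1, so a_r = 4(-5)^r - 4·6^(r - 1).
Then a_{r+1} = 6·a_r - 44·(-5)^r = 6·(4(-5)^r - 4·6^(r - 1)) - 44·(-5)^r = 4(-5)^(r + 1) - 4·6^r = 4(-5)^(r+1) - 4·6^((r+1) - 1),
which is the claimed formula at N = r+1.
This completes the induction.

a_N = 4(-5)^N - 4·6^(N - 1)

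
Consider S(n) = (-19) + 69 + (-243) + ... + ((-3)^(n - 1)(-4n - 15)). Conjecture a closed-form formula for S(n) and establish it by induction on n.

We claim S(n) = (-3)^n(n + 4) - 4 for all n ≥ 1.
Base case (n = 1): S(1) = -19, and the closed form gives -19. They agree.
Inductive step: assume the claim holds for n = r, so S(r) = (-3)^r(r + 4) - 4.
Then S(r+1) = S(r) + ((-3)^r(-4r - 19)) = ((-3)^r(r + 4) - 4) + ((-3)^r(-4r - 19)).
Simplifying, S(r+1) = -3(-3)^r·r - 15(-3)^r - 4 = (-3)^(r+1)((r+1) + 4) - 4,
which is the closed form with n = r+1.
Hence, by induction on n, the claim holds for every n ≥ 1.

S(n) = (-3)^n(n + 4) - 4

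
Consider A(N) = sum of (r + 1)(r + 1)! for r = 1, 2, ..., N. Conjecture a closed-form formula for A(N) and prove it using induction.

A(N) = (N + 2)! - 2

We claim A(N) = (N + 2)! - 2 for all N ≥ 1.
Base case (N = 1): A(1) = 4, and the closed form gives 4. They agree.
For the inductive step, assume it holds for an arbitrary r ≥ 1, so A(r) = (r + 2)! - 2.
Then A(r+1) = A(r) + ((r + 2)(r + 2)!) = ((r + 2)! - 2) + ((r + 2)(r + 2)!).
Simplifying, A(r+1) = ((r+1) + 2)! - 2,
which is the closed form with N = r+1.
Hence, by induction on N, the claim holds for every N ≥ 1.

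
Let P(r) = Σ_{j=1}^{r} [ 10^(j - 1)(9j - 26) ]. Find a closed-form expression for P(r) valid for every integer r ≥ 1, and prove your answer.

P(r) = 10^r(r - 3) + 3

We claim P(r) = 10^r(r - 3) + 3 for all r ≥ 1.
When r = 1: P(1) = -17, and the closed form gives -17. They agree.
Inductive step: assume the claim holds for r = j, so P(j) = 10^j(j - 3) + 3.
Then P(j+1) = P(j) + (10^j(9j - 17)) = (10^j(j - 3) + 3) + (10^j(9j - 17)).
Simplifying, P(j+1) = 10·10^j·j - 20·10^j + 3 = 10^(j+1)((j+1) - 3) + 3,
which is the closed form with r = j+1.
By the principle of mathematical induction, the result holds for all r ≥ 1.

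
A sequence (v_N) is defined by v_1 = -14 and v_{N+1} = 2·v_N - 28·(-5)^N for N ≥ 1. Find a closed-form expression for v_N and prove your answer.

v_N = 4(-5)^N + 3·2^N

Computing the first terms: v_1 = -14, v_2 = 112, v_3 = -476. This suggests v_N = 4(-5)^N + 3·2^N.
For the base case N = 1: the formula gives -14 = -14 = v_1.
Inductive step: suppose the statement holds for some j ≥ 1, so v_j = 4(-5)^j + 3·2^j.
Then v_{j+1} = 2·v_j - 28·(-5)^j = 2·(4(-5)^j + 3·2^j) - 28·(-5)^j = 4(-5)^(j + 1) + 3·2^(j + 1),
which is the claimed formula at N = j+1.
Hence, by induction on N, the claim holds for every N ≥ 1.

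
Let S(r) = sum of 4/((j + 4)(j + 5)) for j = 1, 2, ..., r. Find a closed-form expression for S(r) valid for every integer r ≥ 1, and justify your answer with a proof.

S(r) = 4r/(5(r + 5))

We claim S(r) = 4r/(5(r + 5)) for all r ≥ 1.
For the base case r = 1: S(1) = 2/15, and the closed form gives 2/15. They agree.
Inductive step: suppose the statement holds for some j ≥ 1, so S(j) = 4j/(5(j + 5)).
Then S(j+1) = S(j) + (4/((j + 5)(j + 6))) = (4j/(5(j + 5))) + (4/((j + 5)(j + 6))).
Simplifying, S(j+1) = 4(j + 1)/(5(j + 6)) = 4(j+1)/(5((j+1) + 5)),
which is the closed form with r = j+1.
By induction, the statement is established for all r ≥ 1.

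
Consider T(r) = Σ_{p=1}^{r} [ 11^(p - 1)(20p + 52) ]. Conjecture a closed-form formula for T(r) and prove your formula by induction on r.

We claim T(r) = 11^r(2r + 5) - 5 for all r ≥ 1.
When r = 1: T(1) = 72, and the closed form gives 72. They agree.
Inductive step: assume the claim holds for r = p, so T(p) = 11^p(2p + 5) - 5.
Then T(p+1) = T(p) + (11^p(20p + 72)) = (11^p(2p + 5) - 5) + (11^p(20p + 72)).
Simplifying, T(p+1) = 22·11^p·p + 77·11^p - 5 = 11^(p+1)(2(p+1) + 5) - 5,
which is the closed form with r = p+1.
By induction, the statement is established for all r ≥ 1.

T(r) = 11^r(2r + 5) - 5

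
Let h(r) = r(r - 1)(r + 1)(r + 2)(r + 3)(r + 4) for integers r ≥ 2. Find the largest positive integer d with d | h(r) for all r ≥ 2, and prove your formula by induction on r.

Computing the first values: h(2) = 720 and h(3) = 5040; gcd(720, 5040) = 720, so d ≤ 720.
We prove 720 | r(r - 1)(r + 1)(r + 2)(r + 3)(r + 4) for all r ≥ 2 by induction on r.
Base case (r = 2): h(2) = 720 = 720·(1), so 720 | h(2).
Inductive step: suppose the statement holds for some p ≥ 2, i.e. 720 | h(p). Then
h(p+1) − h(p) = p·(p+1)·(p+2)·(p+3)·(p+4)·(p+5) − (p-1)·p·(p+1)·(p+2)·(p+3)·(p+4) = p·(p+1)·(p+2)·(p+3)·(p+4)·[(p+5) − (p-1)] = 6·p·(p+1)·(p+2)·(p+3)·(p+4). The product of 5 consecutive integers is divisible by (5)! = 120, so h(p+1) − h(p) is divisible by 6·120 = 720. By the inductive hypothesis 720 | h(p), hence 720 | h(p+1).
Hence, by induction on r, the claim holds for every r ≥ 2.
Therefore the largest such d is 720.

d = 720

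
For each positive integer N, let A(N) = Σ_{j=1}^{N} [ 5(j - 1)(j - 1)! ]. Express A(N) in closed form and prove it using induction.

We claim A(N) = 5N! - 5 for all N ≥ 1.
When N = 1: A(1) = 0, and the closed form gives 0. They agree.
For the inductive step, assume it holds for an arbitrary j ≥ 1, so A(j) = 5j! - 5.
Then A(j+1) = A(j) + (5j·j!) = (5j! - 5) + (5j·j!).
Simplifying, A(j+1) = 5(j+1)! - 5,
which is the closed form with N = j+1.
This completes the induction.

A(N) = 5N! - 5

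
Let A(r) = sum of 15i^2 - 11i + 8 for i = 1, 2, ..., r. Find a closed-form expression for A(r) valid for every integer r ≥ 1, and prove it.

We claim A(r) = r(5r^2 + 2r + 5) for all r ≥ 1.
Base case (r = 1): A(1) = 12, and the closed form gives 12. They agree.
Inductive step: suppose the statement holds for some i ≥ 1, so A(i) = i(5i^2 + 2i + 5).
Then A(i+1) = A(i) + (15i^2 + 19i + 12) = (i(5i^2 + 2i + 5)) + (15i^2 + 19i + 12).
Simplifying, A(i+1) = (i + 1)(5i^2 + 12i + 12) = (i+1)(5(i+1)^2 + 2(i+1) + 5),
which is the closed form with r = i+1.
By induction, the statement is established for all r ≥ 1.

A(r) = r(5r^2 + 2r + 5)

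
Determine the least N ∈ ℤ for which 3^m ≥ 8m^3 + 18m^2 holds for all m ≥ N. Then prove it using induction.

N = 8

At m = 7: 2187 < 3626, so the inequality fails and N ≥ 8. We prove 3^m ≥ 8m^3 + 18m^2 for all m ≥ 8.
Base step (m = 8): 3^m = 6561 and 8m^3 + 18m^2 = 5248, so 6561 ≥ 5248.
Suppose the result is true for m = k, so 3^k ≥ 8k^3 + 18k^2.
Then 3^(k + 1) = 3·(3^k) ≥ 3·(8k^3 + 18k^2).
Also, for k ≥ 8 we have 3·(8k^3 + 18k^2) ≥ 8(k+1)^3 + 18(k+1)^2, since 3·(8k^3 + 18k^2) − (8(k+1)^3 + 18(k+1)^2) = 16k^3 + 12k^2 - 60k - 26, which is nonnegative for all k ≥ 8.
Combining, 3^(k + 1) ≥ 8(k+1)^3 + 18(k+1)^2.
By the principle of mathematical induction, the result holds for all m ≥ 8.
Hence the smallest such N is 8.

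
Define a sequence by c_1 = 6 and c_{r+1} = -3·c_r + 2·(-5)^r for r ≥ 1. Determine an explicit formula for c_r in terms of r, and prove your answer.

c_r = (-3)^(r - 1) - (-5)^r

Computing the first terms: c_1 = 6, c_2 = -28, c_3 = 134. This suggests c_r = (-3)^(r - 1) - (-5)^r.
Base case (r = 1): the formula gives 6 = 6 = c_1.
Inductive step: assume the claim holds for r = i, so c_i = (-3)^(i - 1) - (-5)^i.
Then c_{i+1} = -3·c_i + 2·(-5)^i = -3·((-3)^(i - 1) - (-5)^i) + 2·(-5)^i = (-3)^i - (-5)^(i + 1) = (-3)^((i+1) - 1) - (-5)^(i+1),
which is the claimed formula at r = i+1.
By induction, the statement is established for all r ≥ 1.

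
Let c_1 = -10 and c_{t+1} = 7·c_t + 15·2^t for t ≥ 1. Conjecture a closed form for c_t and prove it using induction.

Computing the first terms: c_1 = -10, c_2 = -40, c_3 = -220. This suggests c_t = -3·2^t - 4·7^(t - 1).
Base step (t = 1): the formula gives -10 = -10 = c_1.
For the inductive step, assume it holds for an arbitrary k ≥ 1, so c_k = -3·2^k - 4·7^(k - 1).
Then c_{k+1} = 7·c_k + 15·2^k = 7·(-3·2^k - 4·7^(k - 1)) + 15·2^k = -3·2^(k + 1) - 4·7^k = -3·2^(k+1) - 4·7^((k+1) - 1),
which is the claimed formula at t = k+1.
This completes the induction.

c_t = -3·2^t - 4·7^(t - 1)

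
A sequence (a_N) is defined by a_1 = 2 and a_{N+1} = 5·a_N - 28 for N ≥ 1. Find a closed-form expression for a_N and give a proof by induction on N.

a_N = -5^N + 7

Computing the first terms: a_1 = 2, a_2 = -18, a_3 = -118. This suggests a_N = -5^N + 7.
Base case (N = 1): the formula gives 2 = 2 = a_1.
Suppose the result is true for N = p, so a_p = -5^p + 7.
Then a_{p+1} = 5·a_p - 28 = 5·(-5^p + 7) - 28 = -5^(p + 1) + 7,
which is the claimed formula at N = p+1.
Hence, by induction on N, the claim holds for every N ≥ 1.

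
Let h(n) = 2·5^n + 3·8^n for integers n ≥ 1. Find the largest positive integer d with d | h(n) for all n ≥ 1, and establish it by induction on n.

d = 2

Computing the first values: h(1) = 34 and h(2) = 242; gcd(34, 242) = 2, so d ≤ 2.
We prove 2 | 2·5^n + 3·8^n for all n ≥ 1 by induction on n.
Base case (n = 1): h(1) = 34 = 2·(17), so 2 | h(1).
Suppose the result is true for n = r, i.e. 2 | h(r). Then
h(r+1) − 8·h(r) = (2·5^(r+1) + 3·8^(r+1)) − 8·(2·5^r + 3·8^r) = (2)·5^r·(5 − 8) = (-6)·5^r. Since 2 | h(r) by the inductive hypothesis, 2 | 8·h(r); and 2 | -6 since -6 = 2·-3. Therefore 2 | h(r+1).
By the principle of mathematical induction, the result holds for all n ≥ 1.
Therefore the largest such d is 2.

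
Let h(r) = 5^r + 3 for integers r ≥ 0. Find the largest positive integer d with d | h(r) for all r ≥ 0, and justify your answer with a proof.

d = 4

Computing the first values: h(0) = 4 and h(1) = 8; gcd(4, 8) = 4, so d ≤ 4.
We prove 4 | 5^r + 3 for all r ≥ 0 by induction on r.
Base case (r = 0): h(0) = 4 = 4·(1), so 4 | h(0).
For the inductive step, assume it holds for an arbitrary i ≥ 0, i.e. 4 | h(i). Then
h(i+1) = 5^(i+1) + 3 = 5·(5^i + 3) - 12 = 5·h(i) - 12. The first term is divisible by 4 by the inductive hypothesis, and -12 is divisible by 4. Hence 4 | h(i+1).
This completes the induction.
Therefore the largest such d is 4.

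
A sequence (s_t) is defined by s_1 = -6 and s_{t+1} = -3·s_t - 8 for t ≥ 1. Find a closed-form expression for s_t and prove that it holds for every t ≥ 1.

Computing the first terms: s_1 = -6, s_2 = 10, s_3 = -38. This suggests s_t = -4(-3)^(t - 1) - 2.
When t = 1: the formula gives -6 = -6 = s_1.
Inductive step: suppose the statement holds for some i ≥ 1, so s_i = -4(-3)^(i - 1) - 2.
Then s_{i+1} = -3·s_i - 8 = -3·(-4(-3)^(i - 1) - 2) - 8 = -4(-3)^i - 2 = -4(-3)^((i+1) - 1) - 2,
which is the claimed formula at t = i+1.
Hence, by induction on t, the claim holds for every t ≥ 1.

s_t = -4(-3)^(t - 1) - 2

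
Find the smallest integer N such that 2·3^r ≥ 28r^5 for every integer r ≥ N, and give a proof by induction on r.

At r = 14: 9565938 < 15059072, so the inequality fails and N ≥ 15. We prove 2·3^r ≥ 28r^5 for all r ≥ 15.
Base step (r = 15): 2·3^r = 28697814 and 28r^5 = 21262500, so 28697814 ≥ 21262500.
Inductive step: assume the claim holds for r = p, so 2·3^p ≥ 28p^5.
Then 2·3^(p + 1) = 3·(2·3^p) ≥ 3·(28p^5).
Also, for p ≥ 15 we have 3·(28p^5) ≥ 28(p+1)^5, since 3 ≥ (1 + 1/p)^5 for all p ≥ 15.
Combining, 2·3^(p + 1) ≥ 28(p+1)^5.
By induction, the statement is established for all r ≥ 15.
Hence the smallest such N is 15.

N = 15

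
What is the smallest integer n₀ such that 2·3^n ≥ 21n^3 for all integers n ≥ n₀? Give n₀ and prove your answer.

At n = 7: 4374 < 7203, so the inequality fails and n₀ ≥ 8. We prove 2·3^n ≥ 21n^3 for all n ≥ 8.
Base case (n = 8): 2·3^n = 13122 and 21n^3 = 10752, so 13122 ≥ 10752.
For the inductive step, assume it holds for an arbitrary i ≥ 8, so 2·3^i ≥ 21i^3.
Then 2·3^(i + 1) = 3·(2·3^i) ≥ 3·(21i^3).
Also, for i ≥ 8 we have 3·(21i^3) ≥ 21(i+1)^3, since 3 ≥ (1 + 1/i)^3 for all i ≥ 8.
Combining, 2·3^(i + 1) ≥ 21(i+1)^3.
By induction, the statement is established for all n ≥ 8.
Hence the smallest such n₀ is 8.

n₀ = 8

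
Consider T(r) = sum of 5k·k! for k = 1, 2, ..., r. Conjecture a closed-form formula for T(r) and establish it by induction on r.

We claim T(r) = (5r + 5)r! - 5 for all r ≥ 1.
Base case (r = 1): T(1) = 5, and the closed form gives 5. They agree.
Inductive step: suppose the statement holds for some k ≥ 1, so T(k) = (5k + 5)k! - 5.
Then T(k+1) = T(k) + (5(k + 1)(k + 1)!) = ((5k + 5)k! - 5) + (5(k + 1)(k + 1)!).
Simplifying, T(k+1) = (5(k+1) + 5)(k+1)! - 5,
which is the closed form with r = k+1.
By induction, the statement is established for all r ≥ 1.

T(r) = (5r + 5)r! - 5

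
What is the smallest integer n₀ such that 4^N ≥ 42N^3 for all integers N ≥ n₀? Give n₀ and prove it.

At N = 6: 4096 < 9072, so the inequality fails and n₀ ≥ 7. We prove 4^N ≥ 42N^3 for all N ≥ 7.
When N = 7: 4^N = 16384 and 42N^3 = 14406, so 16384 ≥ 14406.
Suppose the result is true for N = j, so 4^j ≥ 42j^3.
Then 4^(j + 1) = 4·(4^j) ≥ 4·(42j^3).
Also, for j ≥ 7 we have 4·(42j^3) ≥ 42(j+1)^3, since 4 ≥ (1 + 1/j)^3 for all j ≥ 7.
Combining, 4^(j + 1) ≥ 42(j+1)^3.
Hence, by induction on N, the claim holds for every N ≥ 7.
Hence the smallest such n₀ is 7.

n₀ = 7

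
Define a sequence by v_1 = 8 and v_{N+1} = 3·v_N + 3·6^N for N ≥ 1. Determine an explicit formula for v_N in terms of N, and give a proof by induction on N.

Computing the first terms: v_1 = 8, v_2 = 42, v_3 = 234. This suggests v_N = 2·3^(N - 1) + 6^N.
For the base case N = 1: the formula gives 8 = 8 = v_1.
For the inductive step, assume it holds for an arbitrary m ≥ 1, so v_m = 2·3^(m - 1) + 6^m.
Then v_{m+1} = 3·v_m + 3·6^m = 3·(2·3^(m - 1) + 6^m) + 3·6^m = 2·3^m + 6^(m + 1) = 2·3^((m+1) - 1) + 6^(m+1),
which is the claimed formula at N = m+1.
Hence, by induction on N, the claim holds for every N ≥ 1.

v_N = 2·3^(N - 1) + 6^N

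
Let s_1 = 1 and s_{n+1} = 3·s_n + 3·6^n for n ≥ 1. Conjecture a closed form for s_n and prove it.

Computing the first terms: s_1 = 1, s_2 = 21, s_3 = 171. This suggests s_n = -5·3^(n - 1) + 6^n.
Base step (n = 1): the formula gives 1 = 1 = s_1.
For the inductive step, assume it holds for an arbitrary i ≥ 1, so s_i = -5·3^(i - 1) + 6^i.
Then s_{i+1} = 3·s_i + 3·6^i = 3·(-5·3^(i - 1) + 6^i) + 3·6^i = -5·3^i + 6^(i + 1) = -5·3^((i+1) - 1) + 6^(i+1),
which is the claimed formula at n = i+1.
Hence, by induction on n, the claim holds for every n ≥ 1.

s_n = -5·3^(n - 1) + 6^n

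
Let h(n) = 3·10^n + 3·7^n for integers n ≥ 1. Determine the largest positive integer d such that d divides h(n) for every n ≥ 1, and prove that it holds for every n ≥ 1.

Computing the first values: h(1) = 51 and h(2) = 447; gcd(51, 447) = 3, so d ≤ 3.
We prove 3 | 3·10^n + 3·7^n for all n ≥ 1 by induction on n.
Base case (n = 1): h(1) = 51 = 3·(17), so 3 | h(1).
Suppose the result is true for n = m, i.e. 3 | h(m). Then
h(m+1) − 10·h(m) = (3·10^(m+1) + 3·7^(m+1)) − 10·(3·10^m + 3·7^m) = (3)·7^m·(7 − 10) = (-9)·7^m. Since 3 | h(m) by the inductive hypothesis, 3 | 10·h(m); and 3 | -9 since -9 = 3·-3. Therefore 3 | h(m+1).
Hence, by induction on n, the claim holds for every n ≥ 1.
Therefore the largest such d is 3.

d = 3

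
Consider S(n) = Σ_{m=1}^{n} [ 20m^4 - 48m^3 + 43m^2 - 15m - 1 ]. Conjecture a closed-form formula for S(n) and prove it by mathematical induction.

S(n) = n(4n^4 - 2n^3 - 3n^2 + 2n - 2)

We claim S(n) = n(4n^4 - 2n^3 - 3n^2 + 2n - 2) for all n ≥ 1.
For the base case n = 1: S(1) = -1, and the closed form gives -1. They agree.
Inductive step: assume the claim holds for n = m, so S(m) = m(4m^4 - 2m^3 - 3m^2 + 2m - 2).
Then S(m+1) = S(m) + (20m^4 + 32m^3 + 19m^2 + 7m - 1) = (m(4m^4 - 2m^3 - 3m^2 + 2m - 2)) + (20m^4 + 32m^3 + 19m^2 + 7m - 1).
Simplifying, S(m+1) = (m + 1)(4m^4 + 14m^3 + 15m^2 + 6m - 1) = (m+1)(4(m+1)^4 - 2(m+1)^3 - 3(m+1)^2 + 2(m+1) - 2),
which is the closed form with n = m+1.
This completes the induction.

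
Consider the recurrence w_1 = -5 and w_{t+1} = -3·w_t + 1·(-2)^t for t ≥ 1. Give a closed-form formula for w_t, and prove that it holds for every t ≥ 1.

w_t = (-2)^t + (-3)^t

Computing the first terms: w_1 = -5, w_2 = 13, w_3 = -35. This suggests w_t = (-2)^t + (-3)^t.
When t = 1: the formula gives -5 = -5 = w_1.
Inductive step: suppose the statement holds for some r ≥ 1, so w_r = (-2)^r + (-3)^r.
Then w_{r+1} = -3·w_r + 1·(-2)^r = -3·((-2)^r + (-3)^r) + 1·(-2)^r = (-2)^(r + 1) + (-3)^(r + 1),
which is the claimed formula at t = r+1.
By the principle of mathematical induction, the result holds for all t ≥ 1.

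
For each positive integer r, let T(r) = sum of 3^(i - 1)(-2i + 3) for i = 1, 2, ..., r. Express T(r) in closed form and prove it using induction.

T(r) = 3^r(-r + 2) - 2

We claim T(r) = 3^r(-r + 2) - 2 for all r ≥ 1.
Base step (r = 1): T(1) = 1, and the closed form gives 1. They agree.
For the inductive step, assume it holds for an arbitrary i ≥ 1, so T(i) = 3^i(-i + 2) - 2.
Then T(i+1) = T(i) + (3^i(-2i + 1)) = (3^i(-i + 2) - 2) + (3^i(-2i + 1)).
Simplifying, T(i+1) = -3^(i + 1)i + 3^(i + 1) - 2 = 3^(i+1)(-(i+1) + 2) - 2,
which is the closed form with r = i+1.
By induction, the statement is established for all r ≥ 1.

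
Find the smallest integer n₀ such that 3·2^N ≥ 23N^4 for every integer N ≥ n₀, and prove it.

At N = 20: 3145728 < 3680000, so the inequality fails and n₀ ≥ 21. We prove 3·2^N ≥ 23N^4 for all N ≥ 21.
Base step (N = 21): 3·2^N = 6291456 and 23N^4 = 4473063, so 6291456 ≥ 4473063.
For the inductive step, assume it holds for an arbitrary r ≥ 21, so 3·2^r ≥ 23r^4.
Then 3·2^(r + 1) = 2·(3·2^r) ≥ 2·(23r^4).
Also, for r ≥ 21 we have 2·(23r^4) ≥ 23(r+1)^4, since 2 ≥ (1 + 1/r)^4 for all r ≥ 21.
Combining, 3·2^(r + 1) ≥ 23(r+1)^4.
Hence, by induction on N, the claim holds for every N ≥ 21.
Hence the smallest such n₀ is 21.

n₀ = 21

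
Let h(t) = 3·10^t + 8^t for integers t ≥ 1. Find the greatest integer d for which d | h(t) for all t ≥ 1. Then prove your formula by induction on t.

Computing the first values: h(1) = 38 and h(2) = 364; gcd(38, 364) = 2, so d ≤ 2.
We prove 2 | 3·10^t + 8^t for all t ≥ 1 by induction on t.
For the base case t = 1: h(1) = 38 = 2·(19), so 2 | h(1).
Inductive step: assume the claim holds for t = m, i.e. 2 | h(m). Then
h(m+1) − 10·h(m) = (3·10^(m+1) + 8^(m+1)) − 10·(3·10^m + 8^m) = (1)·8^m·(8 − 10) = (-2)·8^m. Since 2 | h(m) by the inductive hypothesis, 2 | 10·h(m); and 2 | -2 since -2 = 2·-1. Therefore 2 | h(m+1).
Hence, by induction on t, the claim holds for every t ≥ 1.
Therefore the largest such d is 2.

d = 2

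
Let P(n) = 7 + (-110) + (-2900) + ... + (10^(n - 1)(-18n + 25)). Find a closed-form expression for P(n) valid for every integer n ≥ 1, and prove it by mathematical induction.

We claim P(n) = 10^n(-2n + 3) - 3 for all n ≥ 1.
When n = 1: P(1) = 7, and the closed form gives 7. They agree.
Inductive step: assume the claim holds for n = p, so P(p) = 10^p(-2p + 3) - 3.
Then P(p+1) = P(p) + (10^p(-18p + 7)) = (10^p(-2p + 3) - 3) + (10^p(-18p + 7)).
Simplifying, P(p+1) = -20·10^p·p + 10·10^p - 3 = 10^(p+1)(-2(p+1) + 3) - 3,
which is the closed form with n = p+1.
This completes the induction.

P(n) = 10^n(-2n + 3) - 3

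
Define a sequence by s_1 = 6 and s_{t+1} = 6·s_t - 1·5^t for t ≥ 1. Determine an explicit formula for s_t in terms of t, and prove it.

s_t = 5^t + 6^(t - 1)

Computing the first terms: s_1 = 6, s_2 = 31, s_3 = 161. This suggests s_t = 5^t + 6^(t - 1).
Base step (t = 1): the formula gives 6 = 6 = s_1.
Inductive step: suppose the statement holds for some p ≥ 1, so s_p = 5^p + 6^(p - 1).
Then s_{p+1} = 6·s_p - 1·5^p = 6·(5^p + 6^(p - 1)) - 1·5^p = 5^(p + 1) + 6^p = 5^(p+1) + 6^((p+1) - 1),
which is the claimed formula at t = p+1.
By induction, the statement is established for all t ≥ 1.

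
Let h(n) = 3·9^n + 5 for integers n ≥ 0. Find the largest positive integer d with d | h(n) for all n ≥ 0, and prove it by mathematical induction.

d = 8

Computing the first values: h(0) = 8 and h(1) = 32; gcd(8, 32) = 8, so d ≤ 8.
We prove 8 | 3·9^n + 5 for all n ≥ 0 by induction on n.
Base step (n = 0): h(0) = 8 = 8·(1), so 8 | h(0).
For the inductive step, assume it holds for an arbitrary k ≥ 0, i.e. 8 | h(k). Then
h(k+1) = 3·9^(k+1) + 5 = 9·(3·9^k + 5) - 40 = 9·h(k) - 40. The first term is divisible by 8 by the inductive hypothesis, and -40 is divisible by 8. Hence 8 | h(k+1).
Hence, by induction on n, the claim holds for every n ≥ 0.
Therefore the largest such d is 8.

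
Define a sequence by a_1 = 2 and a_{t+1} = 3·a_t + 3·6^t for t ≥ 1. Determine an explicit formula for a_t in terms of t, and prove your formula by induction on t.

a_t = -4·3^(t - 1) + 6^t

Computing the first terms: a_1 = 2, a_2 = 24, a_3 = 180. This suggests a_t = -4·3^(t - 1) + 6^t.
Base case (t = 1): the formula gives 2 = 2 = a_1.
Suppose the result is true for t = i, so a_i = -4·3^(i - 1) + 6^i.
Then a_{i+1} = 3·a_i + 3·6^i = 3·(-4·3^(i - 1) + 6^i) + 3·6^i = -4·3^i + 6^(i + 1) = -4·3^((i+1) - 1) + 6^(i+1),
which is the claimed formula at t = i+1.
This completes the induction.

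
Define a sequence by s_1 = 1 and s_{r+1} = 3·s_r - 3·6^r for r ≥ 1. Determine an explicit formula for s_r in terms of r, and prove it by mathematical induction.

Computing the first terms: s_1 = 1, s_2 = -15, s_3 = -153. This suggests s_r = 7·3^(r - 1) - 6^r.
For the base case r = 1: the formula gives 1 = 1 = s_1.
Suppose the result is true for r = i, so s_i = 7·3^(i - 1) - 6^i.
Then s_{i+1} = 3·s_i - 3·6^i = 3·(7·3^(i - 1) - 6^i) - 3·6^i = 7·3^i - 6^(i + 1) = 7·3^((i+1) - 1) - 6^(i+1),
which is the claimed formula at r = i+1.
Hence, by induction on r, the claim holds for every r ≥ 1.

s_r = 7·3^(r - 1) - 6^r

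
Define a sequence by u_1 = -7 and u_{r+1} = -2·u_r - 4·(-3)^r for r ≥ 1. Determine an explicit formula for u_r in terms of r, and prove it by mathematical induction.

Computing the first terms: u_1 = -7, u_2 = 26, u_3 = -88. This suggests u_r = 5(-2)^(r - 1) + 4(-3)^r.
When r = 1: the formula gives -7 = -7 = u_1.
Inductive step: suppose the statement holds for some m ≥ 1, so u_m = 5(-2)^(m - 1) + 4(-3)^m.
Then u_{m+1} = -2·u_m - 4·(-3)^m = -2·(5(-2)^(m - 1) + 4(-3)^m) - 4·(-3)^m = 5(-2)^m + 4(-3)^(m + 1) = 5(-2)^((m+1) - 1) + 4(-3)^(m+1),
which is the claimed formula at r = m+1.
By the principle of mathematical induction, the result holds for all r ≥ 1.

u_r = 5(-2)^(r - 1) + 4(-3)^r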